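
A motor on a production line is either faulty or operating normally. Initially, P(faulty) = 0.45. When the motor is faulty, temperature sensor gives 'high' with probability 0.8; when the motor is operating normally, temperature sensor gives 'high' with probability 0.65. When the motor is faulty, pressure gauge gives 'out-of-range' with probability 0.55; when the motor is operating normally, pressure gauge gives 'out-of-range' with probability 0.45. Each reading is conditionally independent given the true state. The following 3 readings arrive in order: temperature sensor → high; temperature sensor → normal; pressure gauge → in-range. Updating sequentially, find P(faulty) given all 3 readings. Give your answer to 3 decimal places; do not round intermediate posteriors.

After temperature sensor='high': P(faulty) = 0.8·0.4500 / (0.8·0.4500 + 0.65·0.5500) ≈ 0.5017
After temperature sensor='normal': P(faulty) = 0.2·0.5017 / (0.2·0.5017 + 0.35·0.4983) ≈ 0.3653
After pressure gauge='in-range': P(faulty) = 0.45·0.3653 / (0.45·0.3653 + 0.55·0.6347) ≈ 0.3201

0.320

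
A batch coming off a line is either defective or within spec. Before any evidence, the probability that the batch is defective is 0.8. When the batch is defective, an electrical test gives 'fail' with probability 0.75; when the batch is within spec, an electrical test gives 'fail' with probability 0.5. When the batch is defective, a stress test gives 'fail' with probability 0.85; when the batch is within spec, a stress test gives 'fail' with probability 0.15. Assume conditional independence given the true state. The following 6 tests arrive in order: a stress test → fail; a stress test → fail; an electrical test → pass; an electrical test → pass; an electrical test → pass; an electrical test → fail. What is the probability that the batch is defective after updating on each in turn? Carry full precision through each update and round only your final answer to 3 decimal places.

0.960

Apply Bayes' rule sequentially, carrying P(defective) forward.
After a stress test='fail': P(defective) = 0.85·0.8000 / (0.85·0.8000 + 0.15·0.2000) ≈ 0.9577
After a stress test='fail': P(defective) = 0.85·0.9577 / (0.85·0.9577 + 0.15·0.0423) ≈ 0.9923
After an electrical test='pass': P(defective) = 0.25·0.9923 / (0.25·0.9923 + 0.5·0.0077) ≈ 0.9847
After an electrical test='pass': P(defective) = 0.25·0.9847 / (0.25·0.9847 + 0.5·0.0153) ≈ 0.9698
After an electrical test='pass': P(defective) = 0.25·0.9698 / (0.25·0.9698 + 0.5·0.0302) ≈ 0.9414
After an electrical test='fail': P(defective) = 0.75·0.9414 / (0.75·0.9414 + 0.5·0.0586) ≈ 0.9601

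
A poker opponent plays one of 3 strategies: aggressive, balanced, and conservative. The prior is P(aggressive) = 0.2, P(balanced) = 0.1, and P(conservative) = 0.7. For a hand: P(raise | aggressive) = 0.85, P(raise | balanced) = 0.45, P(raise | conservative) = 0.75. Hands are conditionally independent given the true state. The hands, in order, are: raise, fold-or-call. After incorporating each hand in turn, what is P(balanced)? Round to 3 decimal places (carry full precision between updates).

Each posterior becomes the prior for the next update.
After 'raise': normaliser = 0.85·0.2000 + 0.45·0.1000 + 0.75·0.7000; P(aggressive) ≈ 0.2297, P(balanced) ≈ 0.0608, P(conservative) ≈ 0.7095
After 'fold-or-call': normaliser = 0.15·0.2297 + 0.55·0.0608 + 0.25·0.7095; P(aggressive) ≈ 0.1405, P(balanced) ≈ 0.1364, P(conservative) ≈ 0.7231

0.136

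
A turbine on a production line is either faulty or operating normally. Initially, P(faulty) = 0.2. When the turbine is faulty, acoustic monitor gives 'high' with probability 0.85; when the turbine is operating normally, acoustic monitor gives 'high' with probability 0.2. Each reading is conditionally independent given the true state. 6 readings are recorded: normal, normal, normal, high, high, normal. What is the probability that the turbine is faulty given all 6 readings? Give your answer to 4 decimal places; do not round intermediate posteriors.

After 'normal': P(faulty) = 0.15·0.2000 / (0.15·0.2000 + 0.8·0.8000) ≈ 0.0448
After 'normal': P(faulty) = 0.15·0.0448 / (0.15·0.0448 + 0.8·0.9552) ≈ 0.0087
After 'normal': P(faulty) = 0.15·0.0087 / (0.15·0.0087 + 0.8·0.9913) ≈ 0.0016
After 'high': P(faulty) = 0.85·0.0016 / (0.85·0.0016 + 0.2·0.9984) ≈ 0.0070
After 'high': P(faulty) = 0.85·0.0070 / (0.85·0.0070 + 0.2·0.9930) ≈ 0.0289
After 'normal': P(faulty) = 0.15·0.0289 / (0.15·0.0289 + 0.8·0.9711) ≈ 0.0056

0.0056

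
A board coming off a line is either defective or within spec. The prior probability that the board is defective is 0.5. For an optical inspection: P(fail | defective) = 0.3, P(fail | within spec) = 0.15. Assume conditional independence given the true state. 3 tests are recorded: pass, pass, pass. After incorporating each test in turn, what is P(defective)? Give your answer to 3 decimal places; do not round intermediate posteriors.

0.358

After 'pass': P(defective) = 0.7·0.5000 / (0.7·0.5000 + 0.85·0.5000) ≈ 0.4516
After 'pass': P(defective) = 0.7·0.4516 / (0.7·0.4516 + 0.85·0.5484) ≈ 0.4041
After 'pass': P(defective) = 0.7·0.4041 / (0.7·0.4041 + 0.85·0.5959) ≈ 0.3584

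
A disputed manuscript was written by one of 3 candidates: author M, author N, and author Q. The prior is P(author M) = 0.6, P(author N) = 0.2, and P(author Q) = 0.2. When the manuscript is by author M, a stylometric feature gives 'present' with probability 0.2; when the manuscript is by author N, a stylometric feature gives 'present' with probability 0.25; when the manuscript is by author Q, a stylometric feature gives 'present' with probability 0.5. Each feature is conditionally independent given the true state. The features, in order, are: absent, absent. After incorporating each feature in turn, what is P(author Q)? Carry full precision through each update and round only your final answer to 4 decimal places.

After 'absent': normaliser = 0.8·0.6000 + 0.75·0.2000 + 0.5·0.2000; P(author M) ≈ 0.6575, P(author N) ≈ 0.2055, P(author Q) ≈ 0.1370
After 'absent': normaliser = 0.8·0.6575 + 0.75·0.2055 + 0.5·0.1370; P(author M) ≈ 0.7027, P(author N) ≈ 0.2059, P(author Q) ≈ 0.0915

0.0915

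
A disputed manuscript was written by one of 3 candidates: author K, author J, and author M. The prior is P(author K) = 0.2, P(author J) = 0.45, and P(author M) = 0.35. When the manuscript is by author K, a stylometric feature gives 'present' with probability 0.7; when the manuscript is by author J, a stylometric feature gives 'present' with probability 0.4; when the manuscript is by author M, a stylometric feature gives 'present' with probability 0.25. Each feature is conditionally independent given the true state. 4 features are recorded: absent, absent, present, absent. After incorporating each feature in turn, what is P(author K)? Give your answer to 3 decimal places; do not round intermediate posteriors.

0.048

After 'absent': normaliser = 0.3·0.2000 + 0.6·0.4500 + 0.75·0.3500; P(author K) ≈ 0.1013, P(author J) ≈ 0.4557, P(author M) ≈ 0.4430
After 'absent': normaliser = 0.3·0.1013 + 0.6·0.4557 + 0.75·0.4430; P(author K) ≈ 0.0478, P(author J) ≈ 0.4299, P(author M) ≈ 0.5224
After 'present': normaliser = 0.7·0.0478 + 0.4·0.4299 + 0.25·0.5224; P(author K) ≈ 0.0995, P(author J) ≈ 0.5118, P(author M) ≈ 0.3887
After 'absent': normaliser = 0.3·0.0995 + 0.6·0.5118 + 0.75·0.3887; P(author K) ≈ 0.0475, P(author J) ≈ 0.4886, P(author M) ≈ 0.4639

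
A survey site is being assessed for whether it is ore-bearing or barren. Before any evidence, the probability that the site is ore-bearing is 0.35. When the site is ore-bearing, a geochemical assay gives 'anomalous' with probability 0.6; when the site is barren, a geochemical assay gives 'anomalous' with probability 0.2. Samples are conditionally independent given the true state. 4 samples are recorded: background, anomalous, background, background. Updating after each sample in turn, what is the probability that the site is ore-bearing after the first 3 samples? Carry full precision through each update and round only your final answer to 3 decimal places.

After 'background': P(ore) = 0.4·0.3500 / (0.4·0.3500 + 0.8·0.6500) ≈ 0.2121
After 'anomalous': P(ore) = 0.6·0.2121 / (0.6·0.2121 + 0.2·0.7879) ≈ 0.4468
After 'background': P(ore) = 0.4·0.4468 / (0.4·0.4468 + 0.8·0.5532) ≈ 0.2877

0.288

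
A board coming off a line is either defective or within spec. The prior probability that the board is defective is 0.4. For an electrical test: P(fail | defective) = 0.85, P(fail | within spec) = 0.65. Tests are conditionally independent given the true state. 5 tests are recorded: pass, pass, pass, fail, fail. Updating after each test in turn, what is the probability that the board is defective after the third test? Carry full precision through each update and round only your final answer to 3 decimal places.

Each posterior becomes the prior for the next update.
After 'pass': P(defective) = 0.15·0.4000 / (0.15·0.4000 + 0.35·0.6000) ≈ 0.2222
After 'pass': P(defective) = 0.15·0.2222 / (0.15·0.2222 + 0.35·0.7778) ≈ 0.1091
After 'pass': P(defective) = 0.15·0.1091 / (0.15·0.1091 + 0.35·0.8909) ≈ 0.0499

0.050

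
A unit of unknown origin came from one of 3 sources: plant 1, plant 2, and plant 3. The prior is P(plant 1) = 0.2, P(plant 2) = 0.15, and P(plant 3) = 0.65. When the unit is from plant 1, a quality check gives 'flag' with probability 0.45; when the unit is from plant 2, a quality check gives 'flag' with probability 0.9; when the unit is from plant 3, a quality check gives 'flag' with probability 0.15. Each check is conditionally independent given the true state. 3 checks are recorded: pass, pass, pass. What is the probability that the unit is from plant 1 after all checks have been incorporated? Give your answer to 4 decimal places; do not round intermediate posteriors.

0.0769

After 'pass': normaliser = 0.55·0.2000 + 0.1·0.1500 + 0.85·0.6500; P(plant 1) ≈ 0.1624, P(plant 2) ≈ 0.0221, P(plant 3) ≈ 0.8155
After 'pass': normaliser = 0.55·0.1624 + 0.1·0.0221 + 0.85·0.8155; P(plant 1) ≈ 0.1138, P(plant 2) ≈ 0.0028, P(plant 3) ≈ 0.8834
After 'pass': normaliser = 0.55·0.1138 + 0.1·0.0028 + 0.85·0.8834; P(plant 1) ≈ 0.0769, P(plant 2) ≈ 0.0003, P(plant 3) ≈ 0.9227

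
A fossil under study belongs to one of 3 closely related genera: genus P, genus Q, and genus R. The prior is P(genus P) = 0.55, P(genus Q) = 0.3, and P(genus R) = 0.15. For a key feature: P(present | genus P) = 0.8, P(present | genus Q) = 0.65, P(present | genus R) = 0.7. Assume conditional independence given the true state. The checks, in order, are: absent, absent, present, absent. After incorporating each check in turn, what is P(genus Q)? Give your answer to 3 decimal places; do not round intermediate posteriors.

After 'absent': normaliser = 0.2·0.5500 + 0.35·0.3000 + 0.3·0.1500; P(genus P) ≈ 0.4231, P(genus Q) ≈ 0.4038, P(genus R) ≈ 0.1731
After 'absent': normaliser = 0.2·0.4231 + 0.35·0.4038 + 0.3·0.1731; P(genus P) ≈ 0.3045, P(genus Q) ≈ 0.5087, P(genus R) ≈ 0.1869
After 'present': normaliser = 0.8·0.3045 + 0.65·0.5087 + 0.7·0.1869; P(genus P) ≈ 0.3455, P(genus Q) ≈ 0.4690, P(genus R) ≈ 0.1855
After 'absent': normaliser = 0.2·0.3455 + 0.35·0.4690 + 0.3·0.1855; P(genus P) ≈ 0.2392, P(genus Q) ≈ 0.5681, P(genus R) ≈ 0.1927

0.568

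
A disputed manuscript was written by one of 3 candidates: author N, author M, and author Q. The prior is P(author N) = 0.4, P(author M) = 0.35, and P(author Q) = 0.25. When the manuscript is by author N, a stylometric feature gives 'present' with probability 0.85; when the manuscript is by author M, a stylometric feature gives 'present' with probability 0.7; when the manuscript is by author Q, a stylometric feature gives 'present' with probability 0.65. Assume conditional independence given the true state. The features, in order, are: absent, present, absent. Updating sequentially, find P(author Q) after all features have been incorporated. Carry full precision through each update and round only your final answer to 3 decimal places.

0.401

After 'absent': normaliser = 0.15·0.4000 + 0.3·0.3500 + 0.35·0.2500; P(author N) ≈ 0.2376, P(author M) ≈ 0.4158, P(author Q) ≈ 0.3465
After 'present': normaliser = 0.85·0.2376 + 0.7·0.4158 + 0.65·0.3465; P(author N) ≈ 0.2812, P(author M) ≈ 0.4052, P(author Q) ≈ 0.3136
After 'absent': normaliser = 0.15·0.2812 + 0.3·0.4052 + 0.35·0.3136; P(author N) ≈ 0.1542, P(author M) ≈ 0.4445, P(author Q) ≈ 0.4013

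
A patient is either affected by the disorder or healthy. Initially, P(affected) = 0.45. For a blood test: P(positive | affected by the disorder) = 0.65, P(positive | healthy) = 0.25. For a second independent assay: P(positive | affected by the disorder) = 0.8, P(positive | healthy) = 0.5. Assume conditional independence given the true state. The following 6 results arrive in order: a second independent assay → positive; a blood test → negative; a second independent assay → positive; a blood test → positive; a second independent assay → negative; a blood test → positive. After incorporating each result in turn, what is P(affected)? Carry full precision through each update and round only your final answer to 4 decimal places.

0.7255

After a second independent assay='positive': P(affected) = 0.8·0.4500 / (0.8·0.4500 + 0.5·0.5500) ≈ 0.5669
After a blood test='negative': P(affected) = 0.35·0.5669 / (0.35·0.5669 + 0.75·0.4331) ≈ 0.3792
After a second independent assay='positive': P(affected) = 0.8·0.3792 / (0.8·0.3792 + 0.5·0.6208) ≈ 0.4943
After a blood test='positive': P(affected) = 0.65·0.4943 / (0.65·0.4943 + 0.25·0.5057) ≈ 0.7176
After a second independent assay='negative': P(affected) = 0.2·0.7176 / (0.2·0.7176 + 0.5·0.2824) ≈ 0.5041
After a blood test='positive': P(affected) = 0.65·0.5041 / (0.65·0.5041 + 0.25·0.4959) ≈ 0.7255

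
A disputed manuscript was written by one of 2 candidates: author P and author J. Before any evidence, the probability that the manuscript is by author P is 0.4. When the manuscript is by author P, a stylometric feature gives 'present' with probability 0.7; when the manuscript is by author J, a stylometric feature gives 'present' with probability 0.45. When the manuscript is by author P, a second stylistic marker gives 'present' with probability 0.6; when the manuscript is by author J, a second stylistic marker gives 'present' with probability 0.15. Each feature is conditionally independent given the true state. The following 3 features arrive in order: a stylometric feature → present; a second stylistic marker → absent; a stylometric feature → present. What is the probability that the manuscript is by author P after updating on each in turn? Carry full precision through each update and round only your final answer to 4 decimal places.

0.4315

After a stylometric feature='present': P(author P) = 0.7·0.4000 / (0.7·0.4000 + 0.45·0.6000) ≈ 0.5091
After a second stylistic marker='absent': P(author P) = 0.4·0.5091 / (0.4·0.5091 + 0.85·0.4909) ≈ 0.3280
After a stylometric feature='present': P(author P) = 0.7·0.3280 / (0.7·0.3280 + 0.45·0.6720) ≈ 0.4315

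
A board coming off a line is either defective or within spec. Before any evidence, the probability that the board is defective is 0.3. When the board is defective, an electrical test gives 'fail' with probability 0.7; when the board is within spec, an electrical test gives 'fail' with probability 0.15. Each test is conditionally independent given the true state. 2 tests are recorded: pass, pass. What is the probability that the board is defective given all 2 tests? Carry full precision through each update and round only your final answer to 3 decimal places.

Each posterior becomes the prior for the next update.
After 'pass': P(defective) = 0.3·0.3000 / (0.3·0.3000 + 0.85·0.7000) ≈ 0.1314
After 'pass': P(defective) = 0.3·0.1314 / (0.3·0.1314 + 0.85·0.8686) ≈ 0.0507

0.051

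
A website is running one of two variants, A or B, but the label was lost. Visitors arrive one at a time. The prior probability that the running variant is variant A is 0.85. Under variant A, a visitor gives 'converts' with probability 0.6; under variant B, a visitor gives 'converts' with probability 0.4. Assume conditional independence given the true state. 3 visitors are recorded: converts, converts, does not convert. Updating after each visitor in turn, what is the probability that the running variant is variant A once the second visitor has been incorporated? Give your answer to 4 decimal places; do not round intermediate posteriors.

Apply Bayes' rule sequentially, carrying P(A) forward.
After 'converts': P(A) = 0.6·0.8500 / (0.6·0.8500 + 0.4·0.1500) ≈ 0.8947
After 'converts': P(A) = 0.6·0.8947 / (0.6·0.8947 + 0.4·0.1053) ≈ 0.9273

0.9273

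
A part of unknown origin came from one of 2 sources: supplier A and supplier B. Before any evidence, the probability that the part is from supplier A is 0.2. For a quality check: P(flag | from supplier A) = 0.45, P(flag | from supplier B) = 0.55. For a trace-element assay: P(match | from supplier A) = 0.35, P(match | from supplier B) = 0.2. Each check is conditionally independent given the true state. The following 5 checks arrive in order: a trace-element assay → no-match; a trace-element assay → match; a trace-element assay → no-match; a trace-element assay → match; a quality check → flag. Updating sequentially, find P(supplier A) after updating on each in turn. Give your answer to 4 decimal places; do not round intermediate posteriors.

0.2926

After a trace-element assay='no-match': P(supplier A) = 0.65·0.2000 / (0.65·0.2000 + 0.8·0.8000) ≈ 0.1688
After a trace-element assay='match': P(supplier A) = 0.35·0.1688 / (0.35·0.1688 + 0.2·0.8312) ≈ 0.2622
After a trace-element assay='no-match': P(supplier A) = 0.65·0.2622 / (0.65·0.2622 + 0.8·0.7378) ≈ 0.2241
After a trace-element assay='match': P(supplier A) = 0.35·0.2241 / (0.35·0.2241 + 0.2·0.7759) ≈ 0.3357
After a quality check='flag': P(supplier A) = 0.45·0.3357 / (0.45·0.3357 + 0.55·0.6643) ≈ 0.2926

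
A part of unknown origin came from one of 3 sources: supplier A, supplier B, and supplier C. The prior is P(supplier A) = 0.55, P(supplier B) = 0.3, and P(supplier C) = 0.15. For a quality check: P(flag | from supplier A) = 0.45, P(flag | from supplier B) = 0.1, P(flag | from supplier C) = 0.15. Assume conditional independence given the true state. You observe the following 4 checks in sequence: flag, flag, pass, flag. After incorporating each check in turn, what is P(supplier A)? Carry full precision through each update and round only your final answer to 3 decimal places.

0.975

After 'flag': normaliser = 0.45·0.5500 + 0.1·0.3000 + 0.15·0.1500; P(supplier A) ≈ 0.8250, P(supplier B) ≈ 0.1000, P(supplier C) ≈ 0.0750
After 'flag': normaliser = 0.45·0.8250 + 0.1·0.1000 + 0.15·0.0750; P(supplier A) ≈ 0.9459, P(supplier B) ≈ 0.0255, P(supplier C) ≈ 0.0287
After 'pass': normaliser = 0.55·0.9459 + 0.9·0.0255 + 0.85·0.0287; P(supplier A) ≈ 0.9167, P(supplier B) ≈ 0.0404, P(supplier C) ≈ 0.0429
After 'flag': normaliser = 0.45·0.9167 + 0.1·0.0404 + 0.15·0.0429; P(supplier A) ≈ 0.9752, P(supplier B) ≈ 0.0096, P(supplier C) ≈ 0.0152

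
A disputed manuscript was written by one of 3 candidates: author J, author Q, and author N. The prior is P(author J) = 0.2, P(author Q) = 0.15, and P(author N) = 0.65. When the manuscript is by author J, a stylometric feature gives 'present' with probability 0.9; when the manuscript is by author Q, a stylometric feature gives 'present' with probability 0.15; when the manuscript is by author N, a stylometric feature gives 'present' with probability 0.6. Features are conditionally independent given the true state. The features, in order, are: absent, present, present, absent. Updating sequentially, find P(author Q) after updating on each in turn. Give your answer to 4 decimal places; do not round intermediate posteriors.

After 'absent': normaliser = 0.1·0.2000 + 0.85·0.1500 + 0.4·0.6500; P(author J) ≈ 0.0491, P(author Q) ≈ 0.3129, P(author N) ≈ 0.6380
After 'present': normaliser = 0.9·0.0491 + 0.15·0.3129 + 0.6·0.6380; P(author J) ≈ 0.0932, P(author Q) ≈ 0.0990, P(author N) ≈ 0.8078
After 'present': normaliser = 0.9·0.0932 + 0.15·0.0990 + 0.6·0.8078; P(author J) ≈ 0.1438, P(author Q) ≈ 0.0255, P(author N) ≈ 0.8308
After 'absent': normaliser = 0.1·0.1438 + 0.85·0.0255 + 0.4·0.8308; P(author J) ≈ 0.0390, P(author Q) ≈ 0.0588, P(author N) ≈ 0.9022

0.0588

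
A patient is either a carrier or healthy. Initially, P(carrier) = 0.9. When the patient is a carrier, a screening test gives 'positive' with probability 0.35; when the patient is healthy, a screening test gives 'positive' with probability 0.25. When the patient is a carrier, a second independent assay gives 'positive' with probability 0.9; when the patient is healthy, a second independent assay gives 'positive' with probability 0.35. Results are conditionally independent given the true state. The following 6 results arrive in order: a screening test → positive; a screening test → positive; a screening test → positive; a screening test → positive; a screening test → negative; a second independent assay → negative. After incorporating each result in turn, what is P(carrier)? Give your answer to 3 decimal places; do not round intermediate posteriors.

0.822

After a screening test='positive': P(carrier) = 0.35·0.9000 / (0.35·0.9000 + 0.25·0.1000) ≈ 0.9265
After a screening test='positive': P(carrier) = 0.35·0.9265 / (0.35·0.9265 + 0.25·0.0735) ≈ 0.9464
After a screening test='positive': P(carrier) = 0.35·0.9464 / (0.35·0.9464 + 0.25·0.0536) ≈ 0.9611
After a screening test='positive': P(carrier) = 0.35·0.9611 / (0.35·0.9611 + 0.25·0.0389) ≈ 0.9719
After a screening test='negative': P(carrier) = 0.65·0.9719 / (0.65·0.9719 + 0.75·0.0281) ≈ 0.9677
After a second independent assay='negative': P(carrier) = 0.1·0.9677 / (0.1·0.9677 + 0.65·0.0323) ≈ 0.8217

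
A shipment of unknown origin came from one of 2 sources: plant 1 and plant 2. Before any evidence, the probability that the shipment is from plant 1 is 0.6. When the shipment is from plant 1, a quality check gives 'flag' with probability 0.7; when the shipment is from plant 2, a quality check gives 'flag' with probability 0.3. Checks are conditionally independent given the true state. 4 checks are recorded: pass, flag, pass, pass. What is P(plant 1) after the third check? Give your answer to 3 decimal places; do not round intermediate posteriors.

After 'pass': P(plant 1) = 0.3·0.6000 / (0.3·0.6000 + 0.7·0.4000) ≈ 0.3913
After 'flag': P(plant 1) = 0.7·0.3913 / (0.7·0.3913 + 0.3·0.6087) ≈ 0.6000
After 'pass': P(plant 1) = 0.3·0.6000 / (0.3·0.6000 + 0.7·0.4000) ≈ 0.3913

0.391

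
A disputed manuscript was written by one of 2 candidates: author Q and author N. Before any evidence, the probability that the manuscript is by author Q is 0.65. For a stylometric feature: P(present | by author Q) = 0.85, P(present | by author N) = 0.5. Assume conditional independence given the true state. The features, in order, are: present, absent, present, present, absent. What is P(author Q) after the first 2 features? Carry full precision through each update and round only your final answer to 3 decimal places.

0.486

Apply Bayes' rule sequentially, carrying P(author Q) forward.
After 'present': P(author Q) = 0.85·0.6500 / (0.85·0.6500 + 0.5·0.3500) ≈ 0.7595
After 'absent': P(author Q) = 0.15·0.7595 / (0.15·0.7595 + 0.5·0.2405) ≈ 0.4864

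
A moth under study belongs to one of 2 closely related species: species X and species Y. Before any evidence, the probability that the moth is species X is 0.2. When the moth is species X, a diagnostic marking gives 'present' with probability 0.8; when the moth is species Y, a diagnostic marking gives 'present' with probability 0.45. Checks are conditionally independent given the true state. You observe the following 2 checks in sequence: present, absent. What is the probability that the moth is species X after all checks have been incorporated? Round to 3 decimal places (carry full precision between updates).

0.139

After 'present': P(species X) = 0.8·0.2000 / (0.8·0.2000 + 0.45·0.8000) ≈ 0.3077
After 'absent': P(species X) = 0.2·0.3077 / (0.2·0.3077 + 0.55·0.6923) ≈ 0.1391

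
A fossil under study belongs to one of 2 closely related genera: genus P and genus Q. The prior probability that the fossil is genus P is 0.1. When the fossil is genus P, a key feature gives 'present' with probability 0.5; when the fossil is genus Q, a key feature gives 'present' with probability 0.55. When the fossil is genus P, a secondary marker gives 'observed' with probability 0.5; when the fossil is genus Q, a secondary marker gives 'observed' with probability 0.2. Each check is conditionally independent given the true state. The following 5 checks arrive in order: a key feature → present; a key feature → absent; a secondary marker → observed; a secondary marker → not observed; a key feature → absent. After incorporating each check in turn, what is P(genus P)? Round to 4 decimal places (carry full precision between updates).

0.1631

After a key feature='present': P(genus P) = 0.5·0.1000 / (0.5·0.1000 + 0.55·0.9000) ≈ 0.0917
After a key feature='absent': P(genus P) = 0.5·0.0917 / (0.5·0.0917 + 0.45·0.9083) ≈ 0.1009
After a secondary marker='observed': P(genus P) = 0.5·0.1009 / (0.5·0.1009 + 0.2·0.8991) ≈ 0.2191
After a secondary marker='not observed': P(genus P) = 0.5·0.2191 / (0.5·0.2191 + 0.8·0.7809) ≈ 0.1492
After a key feature='absent': P(genus P) = 0.5·0.1492 / (0.5·0.1492 + 0.45·0.8508) ≈ 0.1631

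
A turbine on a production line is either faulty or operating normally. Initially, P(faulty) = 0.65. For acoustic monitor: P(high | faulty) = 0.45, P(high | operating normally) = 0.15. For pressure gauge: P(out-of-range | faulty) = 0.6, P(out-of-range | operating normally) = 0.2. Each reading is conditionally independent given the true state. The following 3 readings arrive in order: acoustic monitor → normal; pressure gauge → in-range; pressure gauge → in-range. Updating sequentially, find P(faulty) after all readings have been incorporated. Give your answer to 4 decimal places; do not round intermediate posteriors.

0.2310

After acoustic monitor='normal': P(faulty) = 0.55·0.6500 / (0.55·0.6500 + 0.85·0.3500) ≈ 0.5458
After pressure gauge='in-range': P(faulty) = 0.4·0.5458 / (0.4·0.5458 + 0.8·0.4542) ≈ 0.3753
After pressure gauge='in-range': P(faulty) = 0.4·0.3753 / (0.4·0.3753 + 0.8·0.6247) ≈ 0.2310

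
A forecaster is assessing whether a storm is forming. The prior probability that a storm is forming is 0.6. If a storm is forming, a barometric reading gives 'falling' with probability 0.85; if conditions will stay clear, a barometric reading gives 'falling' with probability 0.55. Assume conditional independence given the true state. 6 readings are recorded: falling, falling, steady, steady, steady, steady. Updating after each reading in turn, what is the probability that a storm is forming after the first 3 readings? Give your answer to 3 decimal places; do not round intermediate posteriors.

After 'falling': P(storm) = 0.85·0.6000 / (0.85·0.6000 + 0.55·0.4000) ≈ 0.6986
After 'falling': P(storm) = 0.85·0.6986 / (0.85·0.6986 + 0.55·0.3014) ≈ 0.7818
After 'steady': P(storm) = 0.15·0.7818 / (0.15·0.7818 + 0.45·0.2182) ≈ 0.5443

0.544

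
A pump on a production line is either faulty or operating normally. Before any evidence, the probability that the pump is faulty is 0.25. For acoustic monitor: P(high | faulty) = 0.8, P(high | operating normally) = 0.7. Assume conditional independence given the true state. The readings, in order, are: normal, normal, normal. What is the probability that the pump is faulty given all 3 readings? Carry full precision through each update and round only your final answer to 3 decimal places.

After 'normal': P(faulty) = 0.2·0.2500 / (0.2·0.2500 + 0.3·0.7500) ≈ 0.1818
After 'normal': P(faulty) = 0.2·0.1818 / (0.2·0.1818 + 0.3·0.8182) ≈ 0.1290
After 'normal': P(faulty) = 0.2·0.1290 / (0.2·0.1290 + 0.3·0.8710) ≈ 0.0899

0.090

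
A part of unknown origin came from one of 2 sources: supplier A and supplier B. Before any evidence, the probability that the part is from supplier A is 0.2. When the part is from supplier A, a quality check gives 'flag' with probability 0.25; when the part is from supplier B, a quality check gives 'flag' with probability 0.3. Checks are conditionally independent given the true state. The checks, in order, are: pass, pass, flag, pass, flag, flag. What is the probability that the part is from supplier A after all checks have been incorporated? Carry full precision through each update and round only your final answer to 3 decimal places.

After 'pass': P(supplier A) = 0.75·0.2000 / (0.75·0.2000 + 0.7·0.8000) ≈ 0.2113
After 'pass': P(supplier A) = 0.75·0.2113 / (0.75·0.2113 + 0.7·0.7887) ≈ 0.2230
After 'flag': P(supplier A) = 0.25·0.2230 / (0.25·0.2230 + 0.3·0.7770) ≈ 0.1930
After 'pass': P(supplier A) = 0.75·0.1930 / (0.75·0.1930 + 0.7·0.8070) ≈ 0.2040
After 'flag': P(supplier A) = 0.25·0.2040 / (0.25·0.2040 + 0.3·0.7960) ≈ 0.1760
After 'flag': P(supplier A) = 0.25·0.1760 / (0.25·0.1760 + 0.3·0.8240) ≈ 0.1511

0.151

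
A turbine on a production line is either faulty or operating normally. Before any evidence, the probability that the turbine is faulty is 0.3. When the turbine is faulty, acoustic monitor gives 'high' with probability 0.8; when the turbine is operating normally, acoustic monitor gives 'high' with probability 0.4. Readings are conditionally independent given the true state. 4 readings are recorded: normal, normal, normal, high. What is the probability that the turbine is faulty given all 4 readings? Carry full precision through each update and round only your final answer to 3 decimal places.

Each posterior becomes the prior for the next update.
After 'normal': P(faulty) = 0.2·0.3000 / (0.2·0.3000 + 0.6·0.7000) ≈ 0.1250
After 'normal': P(faulty) = 0.2·0.1250 / (0.2·0.1250 + 0.6·0.8750) ≈ 0.0455
After 'normal': P(faulty) = 0.2·0.0455 / (0.2·0.0455 + 0.6·0.9545) ≈ 0.0156
After 'high': P(faulty) = 0.8·0.0156 / (0.8·0.0156 + 0.4·0.9844) ≈ 0.0308

0.031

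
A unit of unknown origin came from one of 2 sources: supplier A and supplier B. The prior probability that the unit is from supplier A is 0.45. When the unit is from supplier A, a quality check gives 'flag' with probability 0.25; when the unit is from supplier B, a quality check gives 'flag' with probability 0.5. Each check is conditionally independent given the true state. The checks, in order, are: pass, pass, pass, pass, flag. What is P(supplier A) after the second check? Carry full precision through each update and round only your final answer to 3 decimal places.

0.648

After 'pass': P(supplier A) = 0.75·0.4500 / (0.75·0.4500 + 0.5·0.5500) ≈ 0.5510
After 'pass': P(supplier A) = 0.75·0.5510 / (0.75·0.5510 + 0.5·0.4490) ≈ 0.6480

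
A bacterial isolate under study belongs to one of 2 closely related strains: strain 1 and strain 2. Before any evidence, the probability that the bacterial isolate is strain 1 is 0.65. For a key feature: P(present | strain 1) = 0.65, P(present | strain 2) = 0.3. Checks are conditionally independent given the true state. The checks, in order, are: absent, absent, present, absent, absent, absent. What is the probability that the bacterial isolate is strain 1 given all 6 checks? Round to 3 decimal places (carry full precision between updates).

0.112

Each posterior becomes the prior for the next update.
After 'absent': P(strain 1) = 0.35·0.6500 / (0.35·0.6500 + 0.7·0.3500) ≈ 0.4815
After 'absent': P(strain 1) = 0.35·0.4815 / (0.35·0.4815 + 0.7·0.5185) ≈ 0.3171
After 'present': P(strain 1) = 0.65·0.3171 / (0.65·0.3171 + 0.3·0.6829) ≈ 0.5015
After 'absent': P(strain 1) = 0.35·0.5015 / (0.35·0.5015 + 0.7·0.4985) ≈ 0.3347
After 'absent': P(strain 1) = 0.35·0.3347 / (0.35·0.3347 + 0.7·0.6653) ≈ 0.2010
After 'absent': P(strain 1) = 0.35·0.2010 / (0.35·0.2010 + 0.7·0.7990) ≈ 0.1117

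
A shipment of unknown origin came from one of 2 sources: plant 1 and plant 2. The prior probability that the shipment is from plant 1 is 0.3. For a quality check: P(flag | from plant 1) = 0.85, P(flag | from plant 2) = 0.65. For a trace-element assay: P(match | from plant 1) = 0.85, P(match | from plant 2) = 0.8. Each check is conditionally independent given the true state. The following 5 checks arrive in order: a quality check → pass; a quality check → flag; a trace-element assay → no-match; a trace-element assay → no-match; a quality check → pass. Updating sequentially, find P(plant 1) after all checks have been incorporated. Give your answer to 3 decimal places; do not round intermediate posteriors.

After a quality check='pass': P(plant 1) = 0.15·0.3000 / (0.15·0.3000 + 0.35·0.7000) ≈ 0.1552
After a quality check='flag': P(plant 1) = 0.85·0.1552 / (0.85·0.1552 + 0.65·0.8448) ≈ 0.1937
After a trace-element assay='no-match': P(plant 1) = 0.15·0.1937 / (0.15·0.1937 + 0.2·0.8063) ≈ 0.1526
After a trace-element assay='no-match': P(plant 1) = 0.15·0.1526 / (0.15·0.1526 + 0.2·0.8474) ≈ 0.1190
After a quality check='pass': P(plant 1) = 0.15·0.1190 / (0.15·0.1190 + 0.35·0.8810) ≈ 0.0547

0.055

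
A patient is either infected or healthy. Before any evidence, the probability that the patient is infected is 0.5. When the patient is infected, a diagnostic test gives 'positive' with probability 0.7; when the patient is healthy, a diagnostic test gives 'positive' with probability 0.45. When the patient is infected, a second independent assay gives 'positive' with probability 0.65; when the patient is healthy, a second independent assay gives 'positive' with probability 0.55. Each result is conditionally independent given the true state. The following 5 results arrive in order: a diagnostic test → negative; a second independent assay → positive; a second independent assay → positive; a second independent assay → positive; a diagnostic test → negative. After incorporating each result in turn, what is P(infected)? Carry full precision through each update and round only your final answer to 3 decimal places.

Apply Bayes' rule sequentially, carrying P(infected) forward.
After a diagnostic test='negative': P(infected) = 0.3·0.5000 / (0.3·0.5000 + 0.55·0.5000) ≈ 0.3529
After a second independent assay='positive': P(infected) = 0.65·0.3529 / (0.65·0.3529 + 0.55·0.6471) ≈ 0.3920
After a second independent assay='positive': P(infected) = 0.65·0.3920 / (0.65·0.3920 + 0.55·0.6080) ≈ 0.4324
After a second independent assay='positive': P(infected) = 0.65·0.4324 / (0.65·0.4324 + 0.55·0.5676) ≈ 0.4738
After a diagnostic test='negative': P(infected) = 0.3·0.4738 / (0.3·0.4738 + 0.55·0.5262) ≈ 0.3294

0.329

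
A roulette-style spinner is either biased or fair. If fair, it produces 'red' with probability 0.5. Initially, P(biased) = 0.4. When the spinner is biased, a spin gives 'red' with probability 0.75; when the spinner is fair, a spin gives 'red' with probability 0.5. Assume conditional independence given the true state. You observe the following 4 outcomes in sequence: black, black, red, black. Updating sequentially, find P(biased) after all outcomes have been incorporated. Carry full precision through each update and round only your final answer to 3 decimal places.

0.111

After 'black': P(biased) = 0.25·0.4000 / (0.25·0.4000 + 0.5·0.6000) ≈ 0.2500
After 'black': P(biased) = 0.25·0.2500 / (0.25·0.2500 + 0.5·0.7500) ≈ 0.1429
After 'red': P(biased) = 0.75·0.1429 / (0.75·0.1429 + 0.5·0.8571) ≈ 0.2000
After 'black': P(biased) = 0.25·0.2000 / (0.25·0.2000 + 0.5·0.8000) ≈ 0.1111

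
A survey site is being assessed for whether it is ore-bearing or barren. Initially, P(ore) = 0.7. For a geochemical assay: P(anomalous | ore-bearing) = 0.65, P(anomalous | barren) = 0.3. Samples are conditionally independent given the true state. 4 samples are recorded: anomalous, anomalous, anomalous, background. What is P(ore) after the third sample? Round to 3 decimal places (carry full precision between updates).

0.960

Apply Bayes' rule sequentially, carrying P(ore) forward.
After 'anomalous': P(ore) = 0.65·0.7000 / (0.65·0.7000 + 0.3·0.3000) ≈ 0.8349
After 'anomalous': P(ore) = 0.65·0.8349 / (0.65·0.8349 + 0.3·0.1651) ≈ 0.9163
After 'anomalous': P(ore) = 0.65·0.9163 / (0.65·0.9163 + 0.3·0.0837) ≈ 0.9596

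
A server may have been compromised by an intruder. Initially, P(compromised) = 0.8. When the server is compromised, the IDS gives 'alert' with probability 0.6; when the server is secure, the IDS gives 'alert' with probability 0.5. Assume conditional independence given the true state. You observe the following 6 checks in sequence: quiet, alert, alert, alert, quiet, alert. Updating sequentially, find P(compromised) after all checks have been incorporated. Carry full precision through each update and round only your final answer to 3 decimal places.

0.841

After 'quiet': P(compromised) = 0.4·0.8000 / (0.4·0.8000 + 0.5·0.2000) ≈ 0.7619
After 'alert': P(compromised) = 0.6·0.7619 / (0.6·0.7619 + 0.5·0.2381) ≈ 0.7934
After 'alert': P(compromised) = 0.6·0.7934 / (0.6·0.7934 + 0.5·0.2066) ≈ 0.8217
After 'alert': P(compromised) = 0.6·0.8217 / (0.6·0.8217 + 0.5·0.1783) ≈ 0.8469
After 'quiet': P(compromised) = 0.4·0.8469 / (0.4·0.8469 + 0.5·0.1531) ≈ 0.8156
After 'alert': P(compromised) = 0.6·0.8156 / (0.6·0.8156 + 0.5·0.1844) ≈ 0.8415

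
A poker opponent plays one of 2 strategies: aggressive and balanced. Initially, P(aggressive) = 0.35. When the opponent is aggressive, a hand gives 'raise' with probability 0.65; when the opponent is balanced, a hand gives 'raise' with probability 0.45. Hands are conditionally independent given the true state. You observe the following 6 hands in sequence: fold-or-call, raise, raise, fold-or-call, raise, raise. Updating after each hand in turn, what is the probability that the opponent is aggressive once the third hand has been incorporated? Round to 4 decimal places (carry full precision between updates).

0.4169

Each posterior becomes the prior for the next update.
After 'fold-or-call': P(aggressive) = 0.35·0.3500 / (0.35·0.3500 + 0.55·0.6500) ≈ 0.2552
After 'raise': P(aggressive) = 0.65·0.2552 / (0.65·0.2552 + 0.45·0.7448) ≈ 0.3311
After 'raise': P(aggressive) = 0.65·0.3311 / (0.65·0.3311 + 0.45·0.6689) ≈ 0.4169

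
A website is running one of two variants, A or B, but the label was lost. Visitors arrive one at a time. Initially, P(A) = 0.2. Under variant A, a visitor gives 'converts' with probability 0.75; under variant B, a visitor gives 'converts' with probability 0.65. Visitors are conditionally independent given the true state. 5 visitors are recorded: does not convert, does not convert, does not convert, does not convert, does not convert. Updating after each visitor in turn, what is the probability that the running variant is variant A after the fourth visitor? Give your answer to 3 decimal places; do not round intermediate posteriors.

0.061

After 'does not convert': P(A) = 0.25·0.2000 / (0.25·0.2000 + 0.35·0.8000) ≈ 0.1515
After 'does not convert': P(A) = 0.25·0.1515 / (0.25·0.1515 + 0.35·0.8485) ≈ 0.1131
After 'does not convert': P(A) = 0.25·0.1131 / (0.25·0.1131 + 0.35·0.8869) ≈ 0.0835
After 'does not convert': P(A) = 0.25·0.0835 / (0.25·0.0835 + 0.35·0.9165) ≈ 0.0611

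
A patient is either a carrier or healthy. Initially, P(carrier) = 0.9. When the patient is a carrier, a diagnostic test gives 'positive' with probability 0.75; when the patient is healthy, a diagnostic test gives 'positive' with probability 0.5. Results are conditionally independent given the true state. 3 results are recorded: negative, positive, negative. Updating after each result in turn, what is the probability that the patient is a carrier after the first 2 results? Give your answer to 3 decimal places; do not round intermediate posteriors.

Each posterior becomes the prior for the next update.
After 'negative': P(carrier) = 0.25·0.9000 / (0.25·0.9000 + 0.5·0.1000) ≈ 0.8182
After 'positive': P(carrier) = 0.75·0.8182 / (0.75·0.8182 + 0.5·0.1818) ≈ 0.8710

0.871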